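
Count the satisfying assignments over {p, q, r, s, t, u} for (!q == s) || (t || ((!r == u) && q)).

52

Initial set: {T ((!q == s) || (t || ((!r == u) && q)))}.
T ((!q == s) || (t || ((!r == u) && q))): β-rule — branch into T (!q == s)  //  T (t || ((!r == u) && q)).
  branch 1 (add T (!q == s)):
    T (!q == s): β-rule — branch into T !q, T s  //  F !q, F s.
      branch 1.1 (add T !q, T s):
        ○ open, literals {q=0, s=1}.
      branch 1.2 (add F !q, F s):
        ○ open, literals {q=1, s=0}.
  branch 2 (add T (t || ((!r == u) && q))):
    T (t || ((!r == u) && q)): β-rule — branch into T t  //  T ((!r == u) && q).
      branch 2.1 (add T t):
        ○ open, literals {t=1}.
      branch 2.2 (add T ((!r == u) && q)):
        T ((!r == u) && q): α-rule — add T (!r == u), T q.
        T (!r == u): β-rule — branch into T !r, T u  //  F !r, F u.
          branch 2.2.1 (add T !r, T u):
            ○ open, literals {q=1, r=0, u=1}.
          branch 2.2.2 (add F !r, F u):
            ○ open, literals {q=1, r=1, u=0}.
0 branches closed, 5 open.
Each open branch fixes some atoms; the unmentioned ones are free. Counting distinct full assignments: branch {q=0, s=1} (p, r, t, u) contributes 16 new; branch {q=1, s=0} (p, r, t, u) contributes 16 new; branch {t=1} (p, q, r, s, u) contributes 16 new; branch {q=1, r=0, u=1} (p, s, t) contributes 2 new; branch {q=1, r=1, u=0} (p, s, t) contributes 2 new. Total: 52.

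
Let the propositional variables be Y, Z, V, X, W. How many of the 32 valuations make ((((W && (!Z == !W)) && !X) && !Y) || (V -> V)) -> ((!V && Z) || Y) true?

20

Initial set: {(((((W && (!Z == !W)) && !X) && !Y) || (V -> V)) -> ((!V && Z) || Y))}.
(((((W && (!Z == !W)) && !X) && !Y) || (V -> V)) -> ((!V && Z) || Y)): β-rule — branch into !((((W && (!Z == !W)) && !X) && !Y) || (V -> V))  //  ((!V && Z) || Y).
  branch 1 (add !((((W && (!Z == !W)) && !X) && !Y) || (V -> V))):
    !((((W && (!Z == !W)) && !X) && !Y) || (V -> V)): α-rule — add !(((W && (!Z == !W)) && !X) && !Y), !(V -> V).
    !(V -> V): α-rule — add V, !V.
    × closes — contains both V and !V.
  branch 2 (add ((!V && Z) || Y)):
    ((!V && Z) || Y): β-rule — branch into (!V && Z)  //  Y.
      branch 2.1 (add (!V && Z)):
        (!V && Z): α-rule — add !V, Z.
        ○ open, literals {V=0, Z=1}.
      branch 2.2 (add Y):
        ○ open, literals {Y=1}.
1 branch closed, 2 open.
Each open branch fixes some atoms; the unmentioned ones are free. Counting distinct full assignments: branch {V=0, Z=1} (Y, X, W) contributes 8 new; branch {Y=1} (Z, V, X, W) contributes 12 new. Total: 20.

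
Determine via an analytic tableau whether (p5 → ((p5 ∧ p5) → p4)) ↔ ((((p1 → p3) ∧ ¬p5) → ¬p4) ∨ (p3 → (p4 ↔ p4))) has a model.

Initial set: {T ((p5 → ((p5 ∧ p5) → p4)) ↔ ((((p1 → p3) ∧ ¬p5) → ¬p4) ∨ (p3 → (p4 ↔ p4))))}.
T ((p5 → ((p5 ∧ p5) → p4)) ↔ ((((p1 → p3) ∧ ¬p5) → ¬p4) ∨ (p3 → (p4 ↔ p4)))): β-rule — branch into T (p5 → ((p5 ∧ p5) → p4)), T ((((p1 → p3) ∧ ¬p5) → ¬p4) ∨ (p3 → (p4 ↔ p4)))  //  F (p5 → ((p5 ∧ p5) → p4)), F ((((p1 → p3) ∧ ¬p5) → ¬p4) ∨ (p3 → (p4 ↔ p4))).
  branch 1 (add T (p5 → ((p5 ∧ p5) → p4)), T ((((p1 → p3) ∧ ¬p5) → ¬p4) ∨ (p3 → (p4 ↔ p4)))):
    T (p5 → ((p5 ∧ p5) → p4)): β-rule — branch into F p5  //  T ((p5 ∧ p5) → p4).
      branch 1.1 (add F p5):
        T ((((p1 → p3) ∧ ¬p5) → ¬p4) ∨ (p3 → (p4 ↔ p4))): β-rule — branch into T (((p1 → p3) ∧ ¬p5) → ¬p4)  //  T (p3 → (p4 ↔ p4)).
          branch 1.1.1 (add T (((p1 → p3) ∧ ¬p5) → ¬p4)):
            T (((p1 → p3) ∧ ¬p5) → ¬p4): β-rule — branch into F ((p1 → p3) ∧ ¬p5)  //  T ¬p4.
              branch 1.1.1.1 (add F ((p1 → p3) ∧ ¬p5)):
                F ((p1 → p3) ∧ ¬p5): β-rule — branch into F (p1 → p3)  //  F ¬p5.
                  branch 1.1.1.1.1 (add F (p1 → p3)):
                    F (p1 → p3): α-rule — add T p1, F p3.
                    ○ open, literals {p1=true, p3=false, p5=false}.
                  branch 1.1.1.1.2 (add F ¬p5):
                    × closes — contains both p5 and ¬p5.
              branch 1.1.1.2 (add T ¬p4):
                ○ open, literals {p4=false, p5=false}.
          branch 1.1.2 (add T (p3 → (p4 ↔ p4))):
            T (p3 → (p4 ↔ p4)): β-rule — branch into F p3  //  T (p4 ↔ p4).
              branch 1.1.2.1 (add F p3):
                ○ open, literals {p3=false, p5=false}.
              branch 1.1.2.2 (add T (p4 ↔ p4)):
                T (p4 ↔ p4): β-rule — branch into T p4, T p4  //  F p4, F p4.
                  branch 1.1.2.2.1 (add T p4, T p4):
                    ○ open, literals {p4=true, p5=false}.
                  branch 1.1.2.2.2 (add F p4, F p4):
                    ○ open, literals {p4=false, p5=false}.
      branch 1.2 (add T ((p5 ∧ p5) → p4)):
        T ((((p1 → p3) ∧ ¬p5) → ¬p4) ∨ (p3 → (p4 ↔ p4))): β-rule — branch into T (((p1 → p3) ∧ ¬p5) → ¬p4)  //  T (p3 → (p4 ↔ p4)).
          branch 1.2.1 (add T (((p1 → p3) ∧ ¬p5) → ¬p4)):
            T ((p5 ∧ p5) → p4): β-rule — branch into F (p5 ∧ p5)  //  T p4.
              branch 1.2.1.1 (add F (p5 ∧ p5)):
                T (((p1 → p3) ∧ ¬p5) → ¬p4): β-rule — branch into F ((p1 → p3) ∧ ¬p5)  //  T ¬p4.
                  branch 1.2.1.1.1 (add F ((p1 → p3) ∧ ¬p5)):
                    F (p5 ∧ p5): β-rule — branch into F p5  //  F p5.
                      branch 1.2.1.1.1.1 (add F p5):
                        F ((p1 → p3) ∧ ¬p5): β-rule — branch into F (p1 → p3)  //  F ¬p5.
                          branch 1.2.1.1.1.1.1 (add F (p1 → p3)):
                            F (p1 → p3): α-rule — add T p1, F p3.
                            ○ open, literals {p1=true, p3=false, p5=false}.
                          branch 1.2.1.1.1.1.2 (add F ¬p5):
                            × closes — contains both p5 and ¬p5.
                      branch 1.2.1.1.1.2 (add F p5):
                        F ((p1 → p3) ∧ ¬p5): β-rule — branch into F (p1 → p3)  //  F ¬p5.
                          branch 1.2.1.1.1.2.1 (add F (p1 → p3)):
                            F (p1 → p3): α-rule — add T p1, F p3.
                            ○ open, literals {p1=true, p3=false, p5=false}.
                          branch 1.2.1.1.1.2.2 (add F ¬p5):
                            × closes — contains both p5 and ¬p5.
                  branch 1.2.1.1.2 (add T ¬p4):
                    F (p5 ∧ p5): β-rule — branch into F p5  //  F p5.
                      branch 1.2.1.1.2.1 (add F p5):
                        ○ open, literals {p4=false, p5=false}.
                      branch 1.2.1.1.2.2 (add F p5):
                        ○ open, literals {p4=false, p5=false}.
              branch 1.2.1.2 (add T p4):
                T (((p1 → p3) ∧ ¬p5) → ¬p4): β-rule — branch into F ((p1 → p3) ∧ ¬p5)  //  T ¬p4.
                  branch 1.2.1.2.1 (add F ((p1 → p3) ∧ ¬p5)):
                    F ((p1 → p3) ∧ ¬p5): β-rule — branch into F (p1 → p3)  //  F ¬p5.
                      branch 1.2.1.2.1.1 (add F (p1 → p3)):
                        F (p1 → p3): α-rule — add T p1, F p3.
                        ○ open, literals {p1=true, p3=false, p4=true}.
                      branch 1.2.1.2.1.2 (add F ¬p5):
                        ○ open, literals {p4=true, p5=true}.
                  branch 1.2.1.2.2 (add T ¬p4):
                    × closes — contains both p4 and ¬p4.
          branch 1.2.2 (add T (p3 → (p4 ↔ p4))):
            T ((p5 ∧ p5) → p4): β-rule — branch into F (p5 ∧ p5)  //  T p4.
              branch 1.2.2.1 (add F (p5 ∧ p5)):
                T (p3 → (p4 ↔ p4)): β-rule — branch into F p3  //  T (p4 ↔ p4).
                  branch 1.2.2.1.1 (add F p3):
                    F (p5 ∧ p5): β-rule — branch into F p5  //  F p5.
                      branch 1.2.2.1.1.1 (add F p5):
                        ○ open, literals {p3=false, p5=false}.
                      branch 1.2.2.1.1.2 (add F p5):
                        ○ open, literals {p3=false, p5=false}.
                  branch 1.2.2.1.2 (add T (p4 ↔ p4)):
                    F (p5 ∧ p5): β-rule — branch into F p5  //  F p5.
                      branch 1.2.2.1.2.1 (add F p5):
                        T (p4 ↔ p4): β-rule — branch into T p4, T p4  //  F p4, F p4.
                          branch 1.2.2.1.2.1.1 (add T p4, T p4):
                            ○ open, literals {p4=true, p5=false}.
                          branch 1.2.2.1.2.1.2 (add F p4, F p4):
                            ○ open, literals {p4=false, p5=false}.
                      branch 1.2.2.1.2.2 (add F p5):
                        T (p4 ↔ p4): β-rule — branch into T p4, T p4  //  F p4, F p4.
                          branch 1.2.2.1.2.2.1 (add T p4, T p4):
                            ○ open, literals {p4=true, p5=false}.
                          branch 1.2.2.1.2.2.2 (add F p4, F p4):
                            ○ open, literals {p4=false, p5=false}.
              branch 1.2.2.2 (add T p4):
                T (p3 → (p4 ↔ p4)): β-rule — branch into F p3  //  T (p4 ↔ p4).
                  branch 1.2.2.2.1 (add F p3):
                    ○ open, literals {p3=false, p4=true}.
                  branch 1.2.2.2.2 (add T (p4 ↔ p4)):
                    T (p4 ↔ p4): β-rule — branch into T p4, T p4  //  F p4, F p4.
                      branch 1.2.2.2.2.1 (add T p4, T p4):
                        ○ open, literals {p4=true}.
                      branch 1.2.2.2.2.2 (add F p4, F p4):
                        × closes — contains both p4 and ¬p4.
  branch 2 (add F (p5 → ((p5 ∧ p5) → p4)), F ((((p1 → p3) ∧ ¬p5) → ¬p4) ∨ (p3 → (p4 ↔ p4)))):
    F (p5 → ((p5 ∧ p5) → p4)): α-rule — add T p5, F ((p5 ∧ p5) → p4).
    F ((((p1 → p3) ∧ ¬p5) → ¬p4) ∨ (p3 → (p4 ↔ p4))): α-rule — add F (((p1 → p3) ∧ ¬p5) → ¬p4), F (p3 → (p4 ↔ p4)).
    F ((p5 ∧ p5) → p4): α-rule — add T (p5 ∧ p5), F p4.
    F (((p1 → p3) ∧ ¬p5) → ¬p4): α-rule — add T ((p1 → p3) ∧ ¬p5), F ¬p4.
    × closes — contains both p4 and ¬p4.
6 branches closed, 19 open.
An open branch gives a satisfying assignment: p1=true, p3=false, p5=false.

Satisfiable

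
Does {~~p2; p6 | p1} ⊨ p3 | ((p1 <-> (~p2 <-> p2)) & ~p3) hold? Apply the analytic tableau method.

No

Initial set: {T ~~p2; T (p6 | p1); F (p3 | ((p1 <-> (~p2 <-> p2)) & ~p3))}.
T ~~p2: drop double negation, giving T p2.
F (p3 | ((p1 <-> (~p2 <-> p2)) & ~p3)): α-rule — add F p3, F ((p1 <-> (~p2 <-> p2)) & ~p3).
T (p6 | p1): β-rule — branch into T p6  //  T p1.
  branch 1 (add T p6):
    F ((p1 <-> (~p2 <-> p2)) & ~p3): β-rule — branch into F (p1 <-> (~p2 <-> p2))  //  F ~p3.
      branch 1.1 (add F (p1 <-> (~p2 <-> p2))):
        F (p1 <-> (~p2 <-> p2)): β-rule — branch into T p1, F (~p2 <-> p2)  //  F p1, T (~p2 <-> p2).
          branch 1.1.1 (add T p1, F (~p2 <-> p2)):
            F (~p2 <-> p2): β-rule — branch into T ~p2, F p2  //  F ~p2, T p2.
              branch 1.1.1.1 (add T ~p2, F p2):
                × closes — contains both p2 and ~p2.
              branch 1.1.1.2 (add F ~p2, T p2):
                ○ open, literals {p1=1, p2=1, p3=0, p6=1}.
          branch 1.1.2 (add F p1, T (~p2 <-> p2)):
            T (~p2 <-> p2): β-rule — branch into T ~p2, T p2  //  F ~p2, F p2.
              branch 1.1.2.1 (add T ~p2, T p2):
                × closes — contains both p2 and ~p2.
              branch 1.1.2.2 (add F ~p2, F p2):
                × closes — contains both p2 and ~p2.
      branch 1.2 (add F ~p3):
        × closes — contains both p3 and ~p3.
  branch 2 (add T p1):
    F ((p1 <-> (~p2 <-> p2)) & ~p3): β-rule — branch into F (p1 <-> (~p2 <-> p2))  //  F ~p3.
      branch 2.1 (add F (p1 <-> (~p2 <-> p2))):
        F (p1 <-> (~p2 <-> p2)): β-rule — branch into T p1, F (~p2 <-> p2)  //  F p1, T (~p2 <-> p2).
          branch 2.1.1 (add T p1, F (~p2 <-> p2)):
            F (~p2 <-> p2): β-rule — branch into T ~p2, F p2  //  F ~p2, T p2.
              branch 2.1.1.1 (add T ~p2, F p2):
                × closes — contains both p2 and ~p2.
              branch 2.1.1.2 (add F ~p2, T p2):
                ○ open, literals {p1=1, p2=1, p3=0}.
          branch 2.1.2 (add F p1, T (~p2 <-> p2)):
            × closes — contains both p1 and ~p1.
      branch 2.2 (add F ~p3):
        × closes — contains both p3 and ~p3.
7 branches closed, 2 open.
An open branch gives a countermodel: p1=1, p2=1, p3=0, p6=1 (unmentioned atoms arbitrary); the premises hold there but the conclusion fails.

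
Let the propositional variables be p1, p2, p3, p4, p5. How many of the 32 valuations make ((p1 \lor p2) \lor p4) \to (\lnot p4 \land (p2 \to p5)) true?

12

Initial set: {(((p1 \lor p2) \lor p4) \to (\lnot p4 \land (p2 \to p5)))}.
(((p1 \lor p2) \lor p4) \to (\lnot p4 \land (p2 \to p5))): β-rule — branch into \lnot ((p1 \lor p2) \lor p4)  //  (\lnot p4 \land (p2 \to p5)).
  branch 1 (add \lnot ((p1 \lor p2) \lor p4)):
    \lnot ((p1 \lor p2) \lor p4): α-rule — add \lnot (p1 \lor p2), \lnot p4.
    \lnot (p1 \lor p2): α-rule — add \lnot p1, \lnot p2.
    ○ open, literals {p1=0, p2=0, p4=0}.
  branch 2 (add (\lnot p4 \land (p2 \to p5))):
    (\lnot p4 \land (p2 \to p5)): α-rule — add \lnot p4, (p2 \to p5).
    (p2 \to p5): β-rule — branch into \lnot p2  //  p5.
      branch 2.1 (add \lnot p2):
        ○ open, literals {p2=0, p4=0}.
      branch 2.2 (add p5):
        ○ open, literals {p4=0, p5=1}.
0 branches closed, 3 open.
Each open branch fixes some atoms; the unmentioned ones are free. Counting distinct full assignments: branch {p1=0, p2=0, p4=0} (p3, p5) contributes 4 new; branch {p2=0, p4=0} (p1, p3, p5) contributes 4 new; branch {p4=0, p5=1} (p1, p2, p3) contributes 4 new. Total: 12.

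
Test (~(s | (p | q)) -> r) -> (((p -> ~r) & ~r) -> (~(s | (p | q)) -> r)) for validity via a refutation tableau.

Assume the negation and expand:
Initial set: {~((~(s | (p | q)) -> r) -> (((p -> ~r) & ~r) -> (~(s | (p | q)) -> r)))}.
~((~(s | (p | q)) -> r) -> (((p -> ~r) & ~r) -> (~(s | (p | q)) -> r))): α-rule — add (~(s | (p | q)) -> r), ~(((p -> ~r) & ~r) -> (~(s | (p | q)) -> r)).
~(((p -> ~r) & ~r) -> (~(s | (p | q)) -> r)): α-rule — add ((p -> ~r) & ~r), ~(~(s | (p | q)) -> r).
((p -> ~r) & ~r): α-rule — add (p -> ~r), ~r.
~(~(s | (p | q)) -> r): α-rule — add ~(s | (p | q)), ~r.
~(s | (p | q)): α-rule — add ~s, ~(p | q).
~(p | q): α-rule — add ~p, ~q.
(~(s | (p | q)) -> r): β-rule — branch into ~~(s | (p | q))  //  r.
  branch 1 (add ~~(s | (p | q))):
    (p -> ~r): β-rule — branch into ~p  //  ~r.
      branch 1.1 (add ~p):
        ~~(s | (p | q)): β-rule — branch into s  //  (p | q).
          branch 1.1.1 (add s):
            × closes — contains both s and ~s.
          branch 1.1.2 (add (p | q)):
            (p | q): β-rule — branch into p  //  q.
              branch 1.1.2.1 (add p):
                × closes — contains both p and ~p.
              branch 1.1.2.2 (add q):
                × closes — contains both q and ~q.
      branch 1.2 (add ~r):
        ~~(s | (p | q)): β-rule — branch into s  //  (p | q).
          branch 1.2.1 (add s):
            × closes — contains both s and ~s.
          branch 1.2.2 (add (p | q)):
            (p | q): β-rule — branch into p  //  q.
              branch 1.2.2.1 (add p):
                × closes — contains both p and ~p.
              branch 1.2.2.2 (add q):
                × closes — contains both q and ~q.
  branch 2 (add r):
    × closes — contains both r and ~r.
All 7 branches close.
Every branch closed, so the negation is unsatisfiable and the formula is valid.

Valid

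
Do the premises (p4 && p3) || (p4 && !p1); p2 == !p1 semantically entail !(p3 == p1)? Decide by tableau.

No

Initial set: {((p4 && p3) || (p4 && !p1)); (p2 == !p1); !!(p3 == p1)}.
((p4 && p3) || (p4 && !p1)): β-rule — branch into (p4 && p3)  //  (p4 && !p1).
  branch 1 (add (p4 && p3)):
    (p4 && p3): α-rule — add p4, p3.
    (p2 == !p1): β-rule — branch into p2, !p1  //  !p2, !!p1.
      branch 1.1 (add p2, !p1):
        !!(p3 == p1): β-rule — branch into p3, p1  //  !p3, !p1.
          branch 1.1.1 (add p3, p1):
            × closes — contains both p1 and !p1.
          branch 1.1.2 (add !p3, !p1):
            × closes — contains both p3 and !p3.
      branch 1.2 (add !p2, !!p1):
        !!(p3 == p1): β-rule — branch into p3, p1  //  !p3, !p1.
          branch 1.2.1 (add p3, p1):
            ○ open, literals {p1=T, p2=F, p3=T, p4=T}.
          branch 1.2.2 (add !p3, !p1):
            × closes — contains both p3 and !p3.
  branch 2 (add (p4 && !p1)):
    (p4 && !p1): α-rule — add p4, !p1.
    (p2 == !p1): β-rule — branch into p2, !p1  //  !p2, !!p1.
      branch 2.1 (add p2, !p1):
        !!(p3 == p1): β-rule — branch into p3, p1  //  !p3, !p1.
          branch 2.1.1 (add p3, p1):
            × closes — contains both p1 and !p1.
          branch 2.1.2 (add !p3, !p1):
            ○ open, literals {p1=F, p2=T, p3=F, p4=T}.
      branch 2.2 (add !p2, !!p1):
        × closes — contains both p1 and !p1.
5 branches closed, 2 open.
An open branch gives a countermodel: p1=T, p2=F, p3=T, p4=T (unmentioned atoms arbitrary); the premises hold there but the conclusion fails.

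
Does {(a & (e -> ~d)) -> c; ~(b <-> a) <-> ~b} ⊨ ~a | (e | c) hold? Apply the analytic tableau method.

Yes

Initial set: {((a & (e -> ~d)) -> c); (~(b <-> a) <-> ~b); ~(~a | (e | c))}.
~(~a | (e | c)): α-rule — add ~~a, ~(e | c).
~(e | c): α-rule — add ~e, ~c.
((a & (e -> ~d)) -> c): β-rule — branch into ~(a & (e -> ~d))  //  c.
  branch 1 (add ~(a & (e -> ~d))):
    (~(b <-> a) <-> ~b): β-rule — branch into ~(b <-> a), ~b  //  ~~(b <-> a), ~~b.
      branch 1.1 (add ~(b <-> a), ~b):
        ~(a & (e -> ~d)): β-rule — branch into ~a  //  ~(e -> ~d).
          branch 1.1.1 (add ~a):
            × closes — contains both a and ~a.
          branch 1.1.2 (add ~(e -> ~d)):
            ~(e -> ~d): α-rule — add e, ~~d.
            × closes — contains both e and ~e.
      branch 1.2 (add ~~(b <-> a), ~~b):
        ~(a & (e -> ~d)): β-rule — branch into ~a  //  ~(e -> ~d).
          branch 1.2.1 (add ~a):
            × closes — contains both a and ~a.
          branch 1.2.2 (add ~(e -> ~d)):
            ~(e -> ~d): α-rule — add e, ~~d.
            × closes — contains both e and ~e.
  branch 2 (add c):
    × closes — contains both c and ~c.
All 5 branches close.
Every branch closed, so the premises entail the conclusion.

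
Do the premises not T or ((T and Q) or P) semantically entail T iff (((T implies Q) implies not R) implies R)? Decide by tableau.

No

Initial set: {(not T or ((T and Q) or P)); not (T iff (((T implies Q) implies not R) implies R))}.
(not T or ((T and Q) or P)): β-rule — branch into not T  //  ((T and Q) or P).
  branch 1 (add not T):
    not (T iff (((T implies Q) implies not R) implies R)): β-rule — branch into T, not (((T implies Q) implies not R) implies R)  //  not T, (((T implies Q) implies not R) implies R).
      branch 1.1 (add T, not (((T implies Q) implies not R) implies R)):
        × closes — contains both T and not T.
      branch 1.2 (add not T, (((T implies Q) implies not R) implies R)):
        (((T implies Q) implies not R) implies R): β-rule — branch into not ((T implies Q) implies not R)  //  R.
          branch 1.2.1 (add not ((T implies Q) implies not R)):
            not ((T implies Q) implies not R): α-rule — add (T implies Q), not not R.
            (T implies Q): β-rule — branch into not T  //  Q.
              branch 1.2.1.1 (add not T):
                ○ open, literals {R=T, T=F}.
              branch 1.2.1.2 (add Q):
                ○ open, literals {Q=T, R=T, T=F}.
          branch 1.2.2 (add R):
            ○ open, literals {R=T, T=F}.
  branch 2 (add ((T and Q) or P)):
    not (T iff (((T implies Q) implies not R) implies R)): β-rule — branch into T, not (((T implies Q) implies not R) implies R)  //  not T, (((T implies Q) implies not R) implies R).
      branch 2.1 (add T, not (((T implies Q) implies not R) implies R)):
        not (((T implies Q) implies not R) implies R): α-rule — add ((T implies Q) implies not R), not R.
        ((T and Q) or P): β-rule — branch into (T and Q)  //  P.
          branch 2.1.1 (add (T and Q)):
            (T and Q): α-rule — add T, Q.
            ((T implies Q) implies not R): β-rule — branch into not (T implies Q)  //  not R.
              branch 2.1.1.1 (add not (T implies Q)):
                not (T implies Q): α-rule — add T, not Q.
                × closes — contains both Q and not Q.
              branch 2.1.1.2 (add not R):
                ○ open, literals {Q=T, R=F, T=T}.
          branch 2.1.2 (add P):
            ((T implies Q) implies not R): β-rule — branch into not (T implies Q)  //  not R.
              branch 2.1.2.1 (add not (T implies Q)):
                not (T implies Q): α-rule — add T, not Q.
                ○ open, literals {P=T, Q=F, R=F, T=T}.
              branch 2.1.2.2 (add not R):
                ○ open, literals {P=T, R=F, T=T}.
      branch 2.2 (add not T, (((T implies Q) implies not R) implies R)):
        ((T and Q) or P): β-rule — branch into (T and Q)  //  P.
          branch 2.2.1 (add (T and Q)):
            (T and Q): α-rule — add T, Q.
            × closes — contains both T and not T.
          branch 2.2.2 (add P):
            (((T implies Q) implies not R) implies R): β-rule — branch into not ((T implies Q) implies not R)  //  R.
              branch 2.2.2.1 (add not ((T implies Q) implies not R)):
                not ((T implies Q) implies not R): α-rule — add (T implies Q), not not R.
                (T implies Q): β-rule — branch into not T  //  Q.
                  branch 2.2.2.1.1 (add not T):
                    ○ open, literals {P=T, R=T, T=F}.
                  branch 2.2.2.1.2 (add Q):
                    ○ open, literals {P=T, Q=T, R=T, T=F}.
              branch 2.2.2.2 (add R):
                ○ open, literals {P=T, R=T, T=F}.
3 branches closed, 9 open.
An open branch gives a countermodel: R=T, T=F (unmentioned atoms arbitrary); the premises hold there but the conclusion fails.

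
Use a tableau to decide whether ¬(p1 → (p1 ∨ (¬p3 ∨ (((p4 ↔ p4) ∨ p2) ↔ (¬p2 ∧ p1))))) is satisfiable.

Initial set: {¬(p1 → (p1 ∨ (¬p3 ∨ (((p4 ↔ p4) ∨ p2) ↔ (¬p2 ∧ p1)))))}.
¬(p1 → (p1 ∨ (¬p3 ∨ (((p4 ↔ p4) ∨ p2) ↔ (¬p2 ∧ p1))))): α-rule — add p1, ¬(p1 ∨ (¬p3 ∨ (((p4 ↔ p4) ∨ p2) ↔ (¬p2 ∧ p1)))).
¬(p1 ∨ (¬p3 ∨ (((p4 ↔ p4) ∨ p2) ↔ (¬p2 ∧ p1)))): α-rule — add ¬p1, ¬(¬p3 ∨ (((p4 ↔ p4) ∨ p2) ↔ (¬p2 ∧ p1))).
× closes — contains both p1 and ¬p1.
All 1 branch closes.
Every branch closed; the formula is unsatisfiable.

Unsatisfiable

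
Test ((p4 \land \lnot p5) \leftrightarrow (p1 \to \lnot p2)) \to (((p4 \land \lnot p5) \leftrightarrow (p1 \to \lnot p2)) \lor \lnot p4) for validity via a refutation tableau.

Valid

Assume the negation and expand:
Initial set: {\lnot (((p4 \land \lnot p5) \leftrightarrow (p1 \to \lnot p2)) \to (((p4 \land \lnot p5) \leftrightarrow (p1 \to \lnot p2)) \lor \lnot p4))}.
\lnot (((p4 \land \lnot p5) \leftrightarrow (p1 \to \lnot p2)) \to (((p4 \land \lnot p5) \leftrightarrow (p1 \to \lnot p2)) \lor \lnot p4)): α-rule — add ((p4 \land \lnot p5) \leftrightarrow (p1 \to \lnot p2)), \lnot (((p4 \land \lnot p5) \leftrightarrow (p1 \to \lnot p2)) \lor \lnot p4).
\lnot (((p4 \land \lnot p5) \leftrightarrow (p1 \to \lnot p2)) \lor \lnot p4): α-rule — add \lnot ((p4 \land \lnot p5) \leftrightarrow (p1 \to \lnot p2)), \lnot \lnot p4.
((p4 \land \lnot p5) \leftrightarrow (p1 \to \lnot p2)): β-rule — branch into (p4 \land \lnot p5), (p1 \to \lnot p2)  //  \lnot (p4 \land \lnot p5), \lnot (p1 \to \lnot p2).
  branch 1 (add (p4 \land \lnot p5), (p1 \to \lnot p2)):
    (p4 \land \lnot p5): α-rule — add p4, \lnot p5.
    \lnot ((p4 \land \lnot p5) \leftrightarrow (p1 \to \lnot p2)): β-rule — branch into (p4 \land \lnot p5), \lnot (p1 \to \lnot p2)  //  \lnot (p4 \land \lnot p5), (p1 \to \lnot p2).
      branch 1.1 (add (p4 \land \lnot p5), \lnot (p1 \to \lnot p2)):
        (p4 \land \lnot p5): α-rule — add p4, \lnot p5.
        \lnot (p1 \to \lnot p2): α-rule — add p1, \lnot \lnot p2.
        (p1 \to \lnot p2): β-rule — branch into \lnot p1  //  \lnot p2.
          branch 1.1.1 (add \lnot p1):
            × closes — contains both p1 and \lnot p1.
          branch 1.1.2 (add \lnot p2):
            × closes — contains both p2 and \lnot p2.
      branch 1.2 (add \lnot (p4 \land \lnot p5), (p1 \to \lnot p2)):
        (p1 \to \lnot p2): β-rule — branch into \lnot p1  //  \lnot p2.
          branch 1.2.1 (add \lnot p1):
            \lnot (p4 \land \lnot p5): β-rule — branch into \lnot p4  //  \lnot \lnot p5.
              branch 1.2.1.1 (add \lnot p4):
                × closes — contains both p4 and \lnot p4.
              branch 1.2.1.2 (add \lnot \lnot p5):
                × closes — contains both p5 and \lnot p5.
          branch 1.2.2 (add \lnot p2):
            \lnot (p4 \land \lnot p5): β-rule — branch into \lnot p4  //  \lnot \lnot p5.
              branch 1.2.2.1 (add \lnot p4):
                × closes — contains both p4 and \lnot p4.
              branch 1.2.2.2 (add \lnot \lnot p5):
                × closes — contains both p5 and \lnot p5.
  branch 2 (add \lnot (p4 \land \lnot p5), \lnot (p1 \to \lnot p2)):
    \lnot (p1 \to \lnot p2): α-rule — add p1, \lnot \lnot p2.
    \lnot ((p4 \land \lnot p5) \leftrightarrow (p1 \to \lnot p2)): β-rule — branch into (p4 \land \lnot p5), \lnot (p1 \to \lnot p2)  //  \lnot (p4 \land \lnot p5), (p1 \to \lnot p2).
      branch 2.1 (add (p4 \land \lnot p5), \lnot (p1 \to \lnot p2)):
        (p4 \land \lnot p5): α-rule — add p4, \lnot p5.
        \lnot (p1 \to \lnot p2): α-rule — add p1, \lnot \lnot p2.
        \lnot (p4 \land \lnot p5): β-rule — branch into \lnot p4  //  \lnot \lnot p5.
          branch 2.1.1 (add \lnot p4):
            × closes — contains both p4 and \lnot p4.
          branch 2.1.2 (add \lnot \lnot p5):
            × closes — contains both p5 and \lnot p5.
      branch 2.2 (add \lnot (p4 \land \lnot p5), (p1 \to \lnot p2)):
        \lnot (p4 \land \lnot p5): β-rule — branch into \lnot p4  //  \lnot \lnot p5.
          branch 2.2.1 (add \lnot p4):
            × closes — contains both p4 and \lnot p4.
          branch 2.2.2 (add \lnot \lnot p5):
            \lnot (p4 \land \lnot p5): β-rule — branch into \lnot p4  //  \lnot \lnot p5.
              branch 2.2.2.1 (add \lnot p4):
                × closes — contains both p4 and \lnot p4.
              branch 2.2.2.2 (add \lnot \lnot p5):
                (p1 \to \lnot p2): β-rule — branch into \lnot p1  //  \lnot p2.
                  branch 2.2.2.2.1 (add \lnot p1):
                    × closes — contains both p1 and \lnot p1.
                  branch 2.2.2.2.2 (add \lnot p2):
                    × closes — contains both p2 and \lnot p2.
All 12 branches close.
Every branch closed, so the negation is unsatisfiable and the formula is valid.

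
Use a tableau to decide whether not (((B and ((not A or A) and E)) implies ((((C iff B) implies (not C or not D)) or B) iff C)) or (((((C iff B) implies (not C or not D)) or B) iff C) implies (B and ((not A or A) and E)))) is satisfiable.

Initial set: {not (((B and ((not A or A) and E)) implies ((((C iff B) implies (not C or not D)) or B) iff C)) or (((((C iff B) implies (not C or not D)) or B) iff C) implies (B and ((not A or A) and E))))}.
not (((B and ((not A or A) and E)) implies ((((C iff B) implies (not C or not D)) or B) iff C)) or (((((C iff B) implies (not C or not D)) or B) iff C) implies (B and ((not A or A) and E)))): α-rule — add not ((B and ((not A or A) and E)) implies ((((C iff B) implies (not C or not D)) or B) iff C)), not (((((C iff B) implies (not C or not D)) or B) iff C) implies (B and ((not A or A) and E))).
not ((B and ((not A or A) and E)) implies ((((C iff B) implies (not C or not D)) or B) iff C)): α-rule — add (B and ((not A or A) and E)), not ((((C iff B) implies (not C or not D)) or B) iff C).
not (((((C iff B) implies (not C or not D)) or B) iff C) implies (B and ((not A or A) and E))): α-rule — add ((((C iff B) implies (not C or not D)) or B) iff C), not (B and ((not A or A) and E)).
(B and ((not A or A) and E)): α-rule — add B, ((not A or A) and E).
((not A or A) and E): α-rule — add (not A or A), E.
not ((((C iff B) implies (not C or not D)) or B) iff C): β-rule — branch into (((C iff B) implies (not C or not D)) or B), not C  //  not (((C iff B) implies (not C or not D)) or B), C.
  branch 1 (add (((C iff B) implies (not C or not D)) or B), not C):
    ((((C iff B) implies (not C or not D)) or B) iff C): β-rule — branch into (((C iff B) implies (not C or not D)) or B), C  //  not (((C iff B) implies (not C or not D)) or B), not C.
      branch 1.1 (add (((C iff B) implies (not C or not D)) or B), C):
        × closes — contains both C and not C.
      branch 1.2 (add not (((C iff B) implies (not C or not D)) or B), not C):
        not (((C iff B) implies (not C or not D)) or B): α-rule — add not ((C iff B) implies (not C or not D)), not B.
        × closes — contains both B and not B.
  branch 2 (add not (((C iff B) implies (not C or not D)) or B), C):
    not (((C iff B) implies (not C or not D)) or B): α-rule — add not ((C iff B) implies (not C or not D)), not B.
    × closes — contains both B and not B.
All 3 branches close.
Every branch closed; the formula is unsatisfiable.

Unsatisfiable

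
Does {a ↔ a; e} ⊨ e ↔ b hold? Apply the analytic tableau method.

Initial set: {T (a ↔ a); T e; F (e ↔ b)}.
T (a ↔ a): β-rule — branch into T a, T a  //  F a, F a.
  branch 1 (add T a, T a):
    F (e ↔ b): β-rule — branch into T e, F b  //  F e, T b.
      branch 1.1 (add T e, F b):
        ○ open, literals {a=T, b=F, e=T}.
      branch 1.2 (add F e, T b):
        × closes — contains both e and ¬e.
  branch 2 (add F a, F a):
    F (e ↔ b): β-rule — branch into T e, F b  //  F e, T b.
      branch 2.1 (add T e, F b):
        ○ open, literals {a=F, b=F, e=T}.
      branch 2.2 (add F e, T b):
        × closes — contains both e and ¬e.
2 branches closed, 2 open.
An open branch gives a countermodel: a=T, b=F, e=T (unmentioned atoms arbitrary); the premises hold there but the conclusion fails.

No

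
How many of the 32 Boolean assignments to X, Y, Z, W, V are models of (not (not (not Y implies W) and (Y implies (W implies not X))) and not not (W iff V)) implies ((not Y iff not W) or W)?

28

Initial set: {T ((not (not (not Y implies W) and (Y implies (W implies not X))) and not not (W iff V)) implies ((not Y iff not W) or W))}.
T ((not (not (not Y implies W) and (Y implies (W implies not X))) and not not (W iff V)) implies ((not Y iff not W) or W)): β-rule — branch into F (not (not (not Y implies W) and (Y implies (W implies not X))) and not not (W iff V))  //  T ((not Y iff not W) or W).
  branch 1 (add F (not (not (not Y implies W) and (Y implies (W implies not X))) and not not (W iff V))):
    F (not (not (not Y implies W) and (Y implies (W implies not X))) and not not (W iff V)): β-rule — branch into F not (not (not Y implies W) and (Y implies (W implies not X)))  //  F not not (W iff V).
      branch 1.1 (add F not (not (not Y implies W) and (Y implies (W implies not X)))):
        F not (not (not Y implies W) and (Y implies (W implies not X))): α-rule — add T not (not Y implies W), T (Y implies (W implies not X)).
        T not (not Y implies W): α-rule — add T not Y, F W.
        T (Y implies (W implies not X)): β-rule — branch into F Y  //  T (W implies not X).
          branch 1.1.1 (add F Y):
            ○ open, literals {W=F, Y=F}.
          branch 1.1.2 (add T (W implies not X)):
            T (W implies not X): β-rule — branch into F W  //  T not X.
              branch 1.1.2.1 (add F W):
                ○ open, literals {W=F, Y=F}.
              branch 1.1.2.2 (add T not X):
                ○ open, literals {W=F, X=F, Y=F}.
      branch 1.2 (add F not not (W iff V)):
        F not not (W iff V): drop double negation, giving F (W iff V).
        F (W iff V): β-rule — branch into T W, F V  //  F W, T V.
          branch 1.2.1 (add T W, F V):
            ○ open, literals {V=F, W=T}.
          branch 1.2.2 (add F W, T V):
            ○ open, literals {V=T, W=F}.
  branch 2 (add T ((not Y iff not W) or W)):
    T ((not Y iff not W) or W): β-rule — branch into T (not Y iff not W)  //  T W.
      branch 2.1 (add T (not Y iff not W)):
        T (not Y iff not W): β-rule — branch into T not Y, T not W  //  F not Y, F not W.
          branch 2.1.1 (add T not Y, T not W):
            ○ open, literals {W=F, Y=F}.
          branch 2.1.2 (add F not Y, F not W):
            ○ open, literals {W=T, Y=T}.
      branch 2.2 (add T W):
        ○ open, literals {W=T}.
0 branches closed, 8 open.
Each open branch fixes some atoms; the unmentioned ones are free. Counting distinct full assignments: branch {W=F, Y=F} (X, Z, V) contributes 8 new; branch {W=F, Y=F} (X, Z, V) contributes 0 new; branch {W=F, X=F, Y=F} (Z, V) contributes 0 new; branch {V=F, W=T} (X, Y, Z) contributes 8 new; branch {V=T, W=F} (X, Y, Z) contributes 4 new; branch {W=F, Y=F} (X, Z, V) contributes 0 new; branch {W=T, Y=T} (X, Z, V) contributes 4 new; branch {W=T} (X, Y, Z, V) contributes 4 new. Total: 28.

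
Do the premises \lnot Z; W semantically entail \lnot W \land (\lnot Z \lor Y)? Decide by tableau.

No

Initial set: {T \lnot Z; T W; F (\lnot W \land (\lnot Z \lor Y))}.
F (\lnot W \land (\lnot Z \lor Y)): β-rule — branch into F \lnot W  //  F (\lnot Z \lor Y).
  branch 1 (add F \lnot W):
    ○ open, literals {W=true, Z=false}.
  branch 2 (add F (\lnot Z \lor Y)):
    F (\lnot Z \lor Y): α-rule — add F \lnot Z, F Y.
    × closes — contains both Z and \lnot Z.
1 branch closed, 1 open.
An open branch gives a countermodel: W=true, Z=false (unmentioned atoms arbitrary); the premises hold there but the conclusion fails.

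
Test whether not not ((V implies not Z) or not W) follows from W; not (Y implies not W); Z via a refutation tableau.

Initial set: {W; not (Y implies not W); Z; not not not ((V implies not Z) or not W)}.
not (Y implies not W): α-rule — add Y, not not W.
not not not ((V implies not Z) or not W): drop double negation, giving not ((V implies not Z) or not W).
not ((V implies not Z) or not W): α-rule — add not (V implies not Z), not not W.
not (V implies not Z): α-rule — add V, not not Z.
○ open, literals {V=true, W=true, Y=true, Z=true}.
0 branches closed, 1 open.
An open branch gives a countermodel: V=true, W=true, Y=true, Z=true (unmentioned atoms arbitrary); the premises hold there but the conclusion fails.

No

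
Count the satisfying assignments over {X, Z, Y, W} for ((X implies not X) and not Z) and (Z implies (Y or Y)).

Initial set: {(((X implies not X) and not Z) and (Z implies (Y or Y)))}.
(((X implies not X) and not Z) and (Z implies (Y or Y))): α-rule — add ((X implies not X) and not Z), (Z implies (Y or Y)).
((X implies not X) and not Z): α-rule — add (X implies not X), not Z.
(Z implies (Y or Y)): β-rule — branch into not Z  //  (Y or Y).
  branch 1 (add not Z):
    (X implies not X): β-rule — branch into not X  //  not X.
      branch 1.1 (add not X):
        ○ open, literals {X=false, Z=false}.
      branch 1.2 (add not X):
        ○ open, literals {X=false, Z=false}.
  branch 2 (add (Y or Y)):
    (X implies not X): β-rule — branch into not X  //  not X.
      branch 2.1 (add not X):
        (Y or Y): β-rule — branch into Y  //  Y.
          branch 2.1.1 (add Y):
            ○ open, literals {X=false, Y=true, Z=false}.
          branch 2.1.2 (add Y):
            ○ open, literals {X=false, Y=true, Z=false}.
      branch 2.2 (add not X):
        (Y or Y): β-rule — branch into Y  //  Y.
          branch 2.2.1 (add Y):
            ○ open, literals {X=false, Y=true, Z=false}.
          branch 2.2.2 (add Y):
            ○ open, literals {X=false, Y=true, Z=false}.
0 branches closed, 6 open.
Each open branch fixes some atoms; the unmentioned ones are free. Counting distinct full assignments: branch {X=false, Z=false} (Y, W) contributes 4 new; branch {X=false, Z=false} (Y, W) contributes 0 new; branch {X=false, Y=true, Z=false} (W) contributes 0 new; branch {X=false, Y=true, Z=false} (W) contributes 0 new; branch {X=false, Y=true, Z=false} (W) contributes 0 new; branch {X=false, Y=true, Z=false} (W) contributes 0 new. Total: 4.

4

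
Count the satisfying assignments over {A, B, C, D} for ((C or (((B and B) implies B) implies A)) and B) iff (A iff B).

10

Initial set: {(((C or (((B and B) implies B) implies A)) and B) iff (A iff B))}.
(((C or (((B and B) implies B) implies A)) and B) iff (A iff B)): β-rule — branch into ((C or (((B and B) implies B) implies A)) and B), (A iff B)  //  not ((C or (((B and B) implies B) implies A)) and B), not (A iff B).
  branch 1 (add ((C or (((B and B) implies B) implies A)) and B), (A iff B)):
    ((C or (((B and B) implies B) implies A)) and B): α-rule — add (C or (((B and B) implies B) implies A)), B.
    (A iff B): β-rule — branch into A, B  //  not A, not B.
      branch 1.1 (add A, B):
        (C or (((B and B) implies B) implies A)): β-rule — branch into C  //  (((B and B) implies B) implies A).
          branch 1.1.1 (add C):
            ○ open, literals {A=true, B=true, C=true}.
          branch 1.1.2 (add (((B and B) implies B) implies A)):
            (((B and B) implies B) implies A): β-rule — branch into not ((B and B) implies B)  //  A.
              branch 1.1.2.1 (add not ((B and B) implies B)):
                not ((B and B) implies B): α-rule — add (B and B), not B.
                × closes — contains both B and not B.
              branch 1.1.2.2 (add A):
                ○ open, literals {A=true, B=true}.
      branch 1.2 (add not A, not B):
        × closes — contains both B and not B.
  branch 2 (add not ((C or (((B and B) implies B) implies A)) and B), not (A iff B)):
    not ((C or (((B and B) implies B) implies A)) and B): β-rule — branch into not (C or (((B and B) implies B) implies A))  //  not B.
      branch 2.1 (add not (C or (((B and B) implies B) implies A))):
        not (C or (((B and B) implies B) implies A)): α-rule — add not C, not (((B and B) implies B) implies A).
        not (((B and B) implies B) implies A): α-rule — add ((B and B) implies B), not A.
        not (A iff B): β-rule — branch into A, not B  //  not A, B.
          branch 2.1.1 (add A, not B):
            × closes — contains both A and not A.
          branch 2.1.2 (add not A, B):
            ((B and B) implies B): β-rule — branch into not (B and B)  //  B.
              branch 2.1.2.1 (add not (B and B)):
                not (B and B): β-rule — branch into not B  //  not B.
                  branch 2.1.2.1.1 (add not B):
                    × closes — contains both B and not B.
                  branch 2.1.2.1.2 (add not B):
                    × closes — contains both B and not B.
              branch 2.1.2.2 (add B):
                ○ open, literals {A=false, B=true, C=false}.
      branch 2.2 (add not B):
        not (A iff B): β-rule — branch into A, not B  //  not A, B.
          branch 2.2.1 (add A, not B):
            ○ open, literals {A=true, B=false}.
          branch 2.2.2 (add not A, B):
            × closes — contains both B and not B.
6 branches closed, 4 open.
Each open branch fixes some atoms; the unmentioned ones are free. Counting distinct full assignments: branch {A=true, B=true, C=true} (D) contributes 2 new; branch {A=true, B=true} (C, D) contributes 2 new; branch {A=false, B=true, C=false} (D) contributes 2 new; branch {A=true, B=false} (C, D) contributes 4 new. Total: 10.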